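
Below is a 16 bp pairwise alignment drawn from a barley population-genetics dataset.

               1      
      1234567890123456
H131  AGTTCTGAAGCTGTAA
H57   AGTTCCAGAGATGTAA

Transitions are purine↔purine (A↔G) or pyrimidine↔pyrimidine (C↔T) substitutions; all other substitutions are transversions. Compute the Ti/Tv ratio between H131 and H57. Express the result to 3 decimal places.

The sequences differ at positions 6 (T/C, transition), 7 (G/A, transition), 8 (A/G, transition), 11 (C/A, transversion).
Of the 4 differences, 3 transitions and 1 transversion, so Ti/Tv = 3/1 = 3.000.

3.000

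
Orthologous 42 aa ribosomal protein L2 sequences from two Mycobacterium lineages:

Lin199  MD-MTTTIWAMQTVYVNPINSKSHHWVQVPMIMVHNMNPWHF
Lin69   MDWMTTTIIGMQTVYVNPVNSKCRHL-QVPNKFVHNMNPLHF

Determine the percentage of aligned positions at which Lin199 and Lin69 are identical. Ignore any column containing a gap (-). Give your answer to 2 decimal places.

Excluding the 2 gap columns leaves 40 comparable sites.
The sequences differ at positions 9 (W/I), 10 (A/G), 19 (I/V), 23 (S/C), 24 (H/R), 26 (W/L), 31 (M/N), 32 (I/K), 33 (M/F), 40 (W/L).
30 of the 40 comparable sites match, so the percent identity is 30/40 × 100 = 75.00%.

75.00%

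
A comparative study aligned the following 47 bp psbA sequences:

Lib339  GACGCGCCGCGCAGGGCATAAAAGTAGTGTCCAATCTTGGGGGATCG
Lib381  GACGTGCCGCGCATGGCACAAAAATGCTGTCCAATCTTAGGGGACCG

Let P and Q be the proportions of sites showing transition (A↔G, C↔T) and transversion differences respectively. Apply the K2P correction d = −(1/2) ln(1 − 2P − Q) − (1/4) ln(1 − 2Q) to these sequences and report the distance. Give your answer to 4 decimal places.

0.1991

The sequences differ at positions 5 (C/T, transition), 14 (G/T, transversion), 19 (T/C, transition), 24 (G/A, transition), 26 (A/G, transition), 27 (G/C, transversion), 39 (G/A, transition), 45 (T/C, transition).
Of the 8 differences, 6 transitions and 2 transversions over 47 sites: P = 6/47 = 0.127660, Q = 2/47 = 0.042553.
d = −0.5·ln(0.702127) − 0.25·ln(0.914894) = −0.5·(-0.353641) − 0.25·(-0.088947) = 0.1991.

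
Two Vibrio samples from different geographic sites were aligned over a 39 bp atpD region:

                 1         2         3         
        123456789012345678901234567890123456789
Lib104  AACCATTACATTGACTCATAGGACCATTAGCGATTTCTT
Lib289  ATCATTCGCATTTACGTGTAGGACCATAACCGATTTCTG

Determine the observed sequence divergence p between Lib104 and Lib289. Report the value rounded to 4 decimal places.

Differing sites — 2:A/T; 4:C/A; 5:A/T; 7:T/C; 8:A/G; 13:G/T; 16:T/G; 17:C/T; 18:A/G; 28:T/A; 30:G/C; 39:T/G.
There are 12 differences over 39 sites, so p = 12/39 = 0.3077.

0.3077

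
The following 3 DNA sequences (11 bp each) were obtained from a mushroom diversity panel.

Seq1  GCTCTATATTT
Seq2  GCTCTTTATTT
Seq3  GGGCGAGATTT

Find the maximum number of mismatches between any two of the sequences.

5

Pairwise Hamming distances:
  Seq1 vs Seq2: 1
  Seq1 vs Seq3: 4
  Seq2 vs Seq3: 5
The largest is 5, between Seq2 and Seq3.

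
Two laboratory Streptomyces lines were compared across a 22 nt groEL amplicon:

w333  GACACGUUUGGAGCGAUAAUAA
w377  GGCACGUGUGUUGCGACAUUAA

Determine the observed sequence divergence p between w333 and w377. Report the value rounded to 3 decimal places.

Mismatches occur at site 2 (A↔G), site 8 (U↔G), site 11 (G↔U), site 12 (A↔U), site 17 (U↔C), site 19 (A↔U).
There are 6 differences over 22 sites, so p = 6/22 = 0.273.

0.273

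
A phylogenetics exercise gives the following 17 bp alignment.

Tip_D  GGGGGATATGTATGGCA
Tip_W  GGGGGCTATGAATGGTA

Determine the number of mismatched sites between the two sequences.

Differing sites — 6:A/C; 11:T/A; 16:C/T.
That gives 3 mismatches out of 17 aligned sites, so the Hamming distance is 3.

3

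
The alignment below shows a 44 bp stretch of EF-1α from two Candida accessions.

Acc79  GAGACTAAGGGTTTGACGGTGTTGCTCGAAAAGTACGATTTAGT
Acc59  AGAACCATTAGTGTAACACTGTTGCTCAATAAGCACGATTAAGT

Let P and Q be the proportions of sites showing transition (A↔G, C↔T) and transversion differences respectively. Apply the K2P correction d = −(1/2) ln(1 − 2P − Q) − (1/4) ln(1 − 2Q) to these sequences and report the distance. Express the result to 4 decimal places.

The sequences differ at positions 1 (G/A, transition), 2 (A/G, transition), 3 (G/A, transition), 6 (T/C, transition), 8 (A/T, transversion), 9 (G/T, transversion), 10 (G/A, transition), 13 (T/G, transversion), 15 (G/A, transition), 18 (G/A, transition), 19 (G/C, transversion), 28 (G/A, transition), 30 (A/T, transversion), 34 (T/C, transition), 41 (T/A, transversion).
Of the 15 differences, 9 transitions and 6 transversions over 44 sites: P = 9/44 = 0.204545, Q = 6/44 = 0.136364.
d = −0.5·ln(0.454546) − 0.25·ln(0.727272) = −0.5·(-0.788456) − 0.25·(-0.318455) = 0.4738.

0.4738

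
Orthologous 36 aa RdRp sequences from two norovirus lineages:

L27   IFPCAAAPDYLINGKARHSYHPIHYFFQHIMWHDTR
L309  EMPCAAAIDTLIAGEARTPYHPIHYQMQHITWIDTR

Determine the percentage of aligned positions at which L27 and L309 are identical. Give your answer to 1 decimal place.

The sequences differ at positions 1 (I/E), 2 (F/M), 8 (P/I), 10 (Y/T), 13 (N/A), 15 (K/E), 18 (H/T), 19 (S/P), 26 (F/Q), 27 (F/M), 31 (M/T), 33 (H/I).
24 of the 36 sites match, so the percent identity is 24/36 × 100 = 66.7%.

66.7%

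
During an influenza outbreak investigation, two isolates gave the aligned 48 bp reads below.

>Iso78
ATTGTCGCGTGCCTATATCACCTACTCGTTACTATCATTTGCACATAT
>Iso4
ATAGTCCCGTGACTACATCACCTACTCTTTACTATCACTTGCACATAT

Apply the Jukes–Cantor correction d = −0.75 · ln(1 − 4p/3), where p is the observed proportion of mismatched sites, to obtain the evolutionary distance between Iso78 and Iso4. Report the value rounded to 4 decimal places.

Mismatches occur at site 3 (T/A), site 7 (G/C), site 12 (C/A), site 16 (T/C), site 28 (G/T), site 38 (T/C).
p = 6/48 = 0.125000.
d = −0.75 · ln(1 − (4/3)·0.125000) = −0.75 · ln(0.833333) = −0.75 · (-0.182322) = 0.1367.

0.1367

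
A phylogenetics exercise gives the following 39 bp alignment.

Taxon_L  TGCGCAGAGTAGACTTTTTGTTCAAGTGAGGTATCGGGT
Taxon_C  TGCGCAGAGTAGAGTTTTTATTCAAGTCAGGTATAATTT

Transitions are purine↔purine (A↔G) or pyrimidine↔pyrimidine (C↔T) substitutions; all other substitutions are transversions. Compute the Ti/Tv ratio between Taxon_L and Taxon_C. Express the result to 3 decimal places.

Differing sites — 14:C/G (Tv); 20:G/A (Ti); 28:G/C (Tv); 35:C/A (Tv); 36:G/A (Ti); 37:G/T (Tv); 38:G/T (Tv).
Of the 7 differences, 2 transitions and 5 transversions, so Ti/Tv = 2/5 = 0.400.

0.400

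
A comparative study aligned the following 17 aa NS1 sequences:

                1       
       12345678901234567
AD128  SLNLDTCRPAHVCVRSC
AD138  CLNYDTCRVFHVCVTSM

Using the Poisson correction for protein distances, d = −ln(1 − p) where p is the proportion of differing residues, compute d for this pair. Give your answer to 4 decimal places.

0.4353

Differing sites — 1:S/C; 4:L/Y; 9:P/V; 10:A/F; 15:R/T; 17:C/M.
p = 6/17 = 0.352941.
d = −ln(1 − 0.352941) = −ln(0.647059) = 0.4353.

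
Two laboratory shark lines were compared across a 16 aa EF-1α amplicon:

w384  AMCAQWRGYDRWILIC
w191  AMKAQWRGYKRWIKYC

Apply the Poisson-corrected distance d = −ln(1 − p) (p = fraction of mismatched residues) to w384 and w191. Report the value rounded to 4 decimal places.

0.2877

Differing sites — 3:C/K; 10:D/K; 14:L/K; 15:I/Y.
p = 4/16 = 0.250000.
d = −ln(1 − 0.250000) = −ln(0.750000) = 0.2877.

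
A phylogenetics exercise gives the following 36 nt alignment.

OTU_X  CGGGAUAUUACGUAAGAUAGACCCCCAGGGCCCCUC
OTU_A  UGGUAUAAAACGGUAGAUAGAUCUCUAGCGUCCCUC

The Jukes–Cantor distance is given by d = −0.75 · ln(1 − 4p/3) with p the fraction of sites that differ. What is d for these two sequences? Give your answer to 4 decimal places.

The sequences differ at positions 1 (C/U), 4 (G/U), 8 (U/A), 9 (U/A), 13 (U/G), 14 (A/U), 22 (C/U), 24 (C/U), 26 (C/U), 29 (G/C), 31 (C/U).
p = 11/36 = 0.305556.
d = −0.75 · ln(1 − (4/3)·0.305556) = −0.75 · ln(0.592592) = −0.75 · (-0.523249) = 0.3924.

0.3924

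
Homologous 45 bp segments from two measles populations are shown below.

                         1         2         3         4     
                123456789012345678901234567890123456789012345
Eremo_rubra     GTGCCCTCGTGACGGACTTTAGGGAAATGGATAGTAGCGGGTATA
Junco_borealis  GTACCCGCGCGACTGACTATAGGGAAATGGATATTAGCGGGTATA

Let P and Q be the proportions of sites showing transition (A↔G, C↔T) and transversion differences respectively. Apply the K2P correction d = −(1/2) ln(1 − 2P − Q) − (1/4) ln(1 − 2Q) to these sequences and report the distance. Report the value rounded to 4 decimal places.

The sequences differ at positions 3 (G/A, transition), 7 (T/G, transversion), 10 (T/C, transition), 14 (G/T, transversion), 19 (T/A, transversion), 34 (G/T, transversion).
Of the 6 differences, 2 transitions and 4 transversions over 45 sites: P = 2/45 = 0.044444, Q = 4/45 = 0.088889.
d = −0.5·ln(0.822223) − 0.25·ln(0.822222) = −0.5·(-0.195744) − 0.25·(-0.195745) = 0.1468.

0.1468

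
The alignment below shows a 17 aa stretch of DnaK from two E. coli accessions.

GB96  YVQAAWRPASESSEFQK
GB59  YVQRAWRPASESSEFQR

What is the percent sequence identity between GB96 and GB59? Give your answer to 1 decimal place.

88.2%

The sequences differ at positions 4 (A/R), 17 (K/R).
15 of the 17 sites match, so the percent identity is 15/17 × 100 = 88.2%.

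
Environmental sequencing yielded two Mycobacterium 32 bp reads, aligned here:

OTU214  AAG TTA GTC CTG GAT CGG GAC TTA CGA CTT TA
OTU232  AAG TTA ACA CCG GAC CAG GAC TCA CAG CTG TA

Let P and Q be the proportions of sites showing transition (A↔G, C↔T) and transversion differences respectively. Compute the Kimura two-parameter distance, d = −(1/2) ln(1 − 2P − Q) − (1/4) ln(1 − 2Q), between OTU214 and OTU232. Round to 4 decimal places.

Differing sites — 7:G/A (Ti); 8:T/C (Ti); 9:C/A (Tv); 11:T/C (Ti); 15:T/C (Ti); 17:G/A (Ti); 23:T/C (Ti); 26:G/A (Ti); 27:A/G (Ti); 30:T/G (Tv).
Of the 10 differences, 8 transitions and 2 transversions over 32 sites: P = 8/32 = 0.250000, Q = 2/32 = 0.062500.
d = −0.5·ln(0.437500) − 0.25·ln(0.875000) = −0.5·(-0.826679) − 0.25·(-0.133531) = 0.4467.

0.4467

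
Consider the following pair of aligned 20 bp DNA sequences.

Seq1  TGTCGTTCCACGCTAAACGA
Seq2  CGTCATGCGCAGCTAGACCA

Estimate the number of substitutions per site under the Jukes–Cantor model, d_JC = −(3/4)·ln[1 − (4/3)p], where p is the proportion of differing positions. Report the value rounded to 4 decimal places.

0.5716

Mismatches occur at site 1 (T/C), site 5 (G/A), site 7 (T/G), site 9 (C/G), site 10 (A/C), site 11 (C/A), site 16 (A/G), site 19 (G/C).
p = 8/20 = 0.400000.
d = −0.75 · ln(1 − (4/3)·0.400000) = −0.75 · ln(0.466667) = −0.75 · (-0.762139) = 0.5716.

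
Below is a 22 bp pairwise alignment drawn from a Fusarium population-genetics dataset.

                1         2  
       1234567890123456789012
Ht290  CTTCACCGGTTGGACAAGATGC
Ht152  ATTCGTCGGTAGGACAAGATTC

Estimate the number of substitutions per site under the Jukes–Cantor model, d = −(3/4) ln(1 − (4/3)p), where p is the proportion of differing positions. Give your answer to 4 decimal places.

Mismatches occur at site 1 (C/A), site 5 (A/G), site 6 (C/T), site 11 (T/A), site 21 (G/T).
p = 5/22 = 0.227273.
d = −0.75 · ln(1 − (4/3)·0.227273) = −0.75 · ln(0.696969) = −0.75 · (-0.361014) = 0.2708.

0.2708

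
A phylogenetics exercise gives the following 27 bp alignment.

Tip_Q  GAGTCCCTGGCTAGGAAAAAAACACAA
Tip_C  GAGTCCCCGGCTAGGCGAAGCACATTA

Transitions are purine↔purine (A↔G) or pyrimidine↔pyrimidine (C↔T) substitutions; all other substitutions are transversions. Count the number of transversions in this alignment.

Differing sites — 8:T/C (Ti); 16:A/C (Tv); 17:A/G (Ti); 20:A/G (Ti); 21:A/C (Tv); 25:C/T (Ti); 26:A/T (Tv).
Of the 7 differences, 4 transitions and 3 transversions, so the answer is 3.

3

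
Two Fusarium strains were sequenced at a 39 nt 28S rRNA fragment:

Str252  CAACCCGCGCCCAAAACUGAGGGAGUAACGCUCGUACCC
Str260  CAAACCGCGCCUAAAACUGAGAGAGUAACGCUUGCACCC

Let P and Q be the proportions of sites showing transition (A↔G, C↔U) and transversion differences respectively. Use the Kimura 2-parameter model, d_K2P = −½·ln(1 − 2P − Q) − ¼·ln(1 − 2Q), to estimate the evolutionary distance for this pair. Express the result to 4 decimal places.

Mismatches occur at site 4 (C/A, transversion), site 12 (C/U, transition), site 22 (G/A, transition), site 33 (C/U, transition), site 35 (U/C, transition).
Of the 5 differences, 4 transitions and 1 transversion over 39 sites: P = 4/39 = 0.102564, Q = 1/39 = 0.025641.
d = −0.5·ln(0.769231) − 0.25·ln(0.948718) = −0.5·(-0.262364) − 0.25·(-0.052644) = 0.1443.

0.1443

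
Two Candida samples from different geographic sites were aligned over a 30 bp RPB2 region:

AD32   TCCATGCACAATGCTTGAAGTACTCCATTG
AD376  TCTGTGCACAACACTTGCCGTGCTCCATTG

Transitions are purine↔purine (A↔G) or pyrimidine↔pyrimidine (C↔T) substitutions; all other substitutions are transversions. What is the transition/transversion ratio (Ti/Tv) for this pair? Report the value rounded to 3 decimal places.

Differing sites — 3:C/T (Ti); 4:A/G (Ti); 12:T/C (Ti); 13:G/A (Ti); 18:A/C (Tv); 19:A/C (Tv); 22:A/G (Ti).
Of the 7 differences, 5 transitions and 2 transversions, so Ti/Tv = 5/2 = 2.500.

2.500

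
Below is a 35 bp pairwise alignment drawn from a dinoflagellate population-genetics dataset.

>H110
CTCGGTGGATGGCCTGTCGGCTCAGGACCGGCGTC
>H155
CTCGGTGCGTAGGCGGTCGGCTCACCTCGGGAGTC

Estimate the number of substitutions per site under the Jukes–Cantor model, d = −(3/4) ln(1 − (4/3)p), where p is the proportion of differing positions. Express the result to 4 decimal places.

0.3597

Mismatches occur at site 8 (G/C), site 9 (A/G), site 11 (G/A), site 13 (C/G), site 15 (T/G), site 25 (G/C), site 26 (G/C), site 27 (A/T), site 29 (C/G), site 32 (C/A).
p = 10/35 = 0.285714.
d = −0.75 · ln(1 − (4/3)·0.285714) = −0.75 · ln(0.619048) = −0.75 · (-0.479572) = 0.3597.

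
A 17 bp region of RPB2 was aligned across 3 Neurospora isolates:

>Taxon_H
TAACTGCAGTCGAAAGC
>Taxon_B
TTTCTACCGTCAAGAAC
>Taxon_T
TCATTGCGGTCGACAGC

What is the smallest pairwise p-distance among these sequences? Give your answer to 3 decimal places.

0.235

Pairwise Hamming distances:
  Taxon_H vs Taxon_B: 7
  Taxon_H vs Taxon_T: 4
  Taxon_B vs Taxon_T: 8
The smallest is 4 mismatches, between Taxon_H and Taxon_T; p = 4/17 = 0.235.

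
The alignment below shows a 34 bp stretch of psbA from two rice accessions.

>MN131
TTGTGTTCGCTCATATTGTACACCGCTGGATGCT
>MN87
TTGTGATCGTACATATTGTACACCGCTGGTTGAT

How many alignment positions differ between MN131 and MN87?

Differing sites — 6:T/A; 10:C/T; 11:T/A; 30:A/T; 33:C/A.
That gives 5 mismatches out of 34 aligned sites, so the Hamming distance is 5.

5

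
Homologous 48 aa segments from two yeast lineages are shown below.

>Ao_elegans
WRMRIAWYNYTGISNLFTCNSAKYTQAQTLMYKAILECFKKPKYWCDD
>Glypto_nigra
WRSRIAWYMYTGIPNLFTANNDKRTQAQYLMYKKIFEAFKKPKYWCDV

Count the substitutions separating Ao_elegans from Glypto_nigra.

12

Differing sites — 3:M/S; 9:N/M; 14:S/P; 19:C/A; 21:S/N; 22:A/D; 24:Y/R; 29:T/Y; 34:A/K; 36:L/F; 38:C/A; 48:D/V.
That gives 12 mismatches out of 48 aligned sites, so the Hamming distance is 12.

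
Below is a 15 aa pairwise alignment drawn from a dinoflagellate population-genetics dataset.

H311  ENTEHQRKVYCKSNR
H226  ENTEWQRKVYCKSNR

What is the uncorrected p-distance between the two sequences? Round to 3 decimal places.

Differing sites — 5:H/W.
There are 1 differences over 15 sites, so p = 1/15 = 0.067.

0.067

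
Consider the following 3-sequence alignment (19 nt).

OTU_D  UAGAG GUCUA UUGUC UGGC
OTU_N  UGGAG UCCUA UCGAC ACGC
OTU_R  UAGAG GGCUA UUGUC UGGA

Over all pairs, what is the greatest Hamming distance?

8

Pairwise Hamming distances:
  OTU_D vs OTU_N: 7
  OTU_D vs OTU_R: 2
  OTU_N vs OTU_R: 8
The largest is 8, between OTU_N and OTU_R.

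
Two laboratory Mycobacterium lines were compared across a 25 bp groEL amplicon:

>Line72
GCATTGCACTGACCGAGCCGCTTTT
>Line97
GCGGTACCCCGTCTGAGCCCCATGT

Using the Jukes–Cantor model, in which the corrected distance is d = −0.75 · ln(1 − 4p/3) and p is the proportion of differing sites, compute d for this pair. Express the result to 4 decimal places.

The sequences differ at positions 3 (A/G), 4 (T/G), 6 (G/A), 8 (A/C), 10 (T/C), 12 (A/T), 14 (C/T), 20 (G/C), 22 (T/A), 24 (T/G).
p = 10/25 = 0.400000.
d = −0.75 · ln(1 − (4/3)·0.400000) = −0.75 · ln(0.466667) = −0.75 · (-0.762139) = 0.5716.

0.5716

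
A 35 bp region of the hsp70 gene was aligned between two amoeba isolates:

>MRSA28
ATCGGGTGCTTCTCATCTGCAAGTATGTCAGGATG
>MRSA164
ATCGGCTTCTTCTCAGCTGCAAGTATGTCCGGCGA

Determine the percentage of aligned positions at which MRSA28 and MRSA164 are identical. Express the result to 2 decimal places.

80.00%

Differing sites — 6:G/C; 8:G/T; 16:T/G; 30:A/C; 33:A/C; 34:T/G; 35:G/A.
28 of the 35 sites match, so the percent identity is 28/35 × 100 = 80.00%.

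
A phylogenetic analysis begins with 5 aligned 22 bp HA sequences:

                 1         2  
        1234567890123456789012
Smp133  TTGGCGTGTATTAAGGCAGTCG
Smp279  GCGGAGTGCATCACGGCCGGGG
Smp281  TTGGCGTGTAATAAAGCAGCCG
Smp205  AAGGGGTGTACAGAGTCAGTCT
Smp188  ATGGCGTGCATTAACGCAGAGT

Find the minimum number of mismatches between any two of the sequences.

3

Pairwise Hamming distances:
  Smp133 vs Smp279: 9
  Smp133 vs Smp281: 3
  Smp133 vs Smp205: 8
  Smp133 vs Smp188: 6
  Smp279 vs Smp281: 11
  Smp279 vs Smp205: 13
  Smp279 vs Smp188: 9
  Smp281 vs Smp205: 10
  Smp281 vs Smp188: 7
  Smp205 vs Smp188: 10
The smallest is 3, between Smp133 and Smp281.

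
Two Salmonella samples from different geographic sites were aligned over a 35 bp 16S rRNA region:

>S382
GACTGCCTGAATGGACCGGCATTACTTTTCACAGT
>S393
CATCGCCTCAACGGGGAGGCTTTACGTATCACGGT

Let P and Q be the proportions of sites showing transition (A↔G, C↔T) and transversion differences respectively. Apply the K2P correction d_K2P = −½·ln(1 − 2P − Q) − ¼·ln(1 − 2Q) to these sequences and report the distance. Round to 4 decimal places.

The sequences differ at positions 1 (G/C, transversion), 3 (C/T, transition), 4 (T/C, transition), 9 (G/C, transversion), 12 (T/C, transition), 15 (A/G, transition), 16 (C/G, transversion), 17 (C/A, transversion), 21 (A/T, transversion), 26 (T/G, transversion), 28 (T/A, transversion), 33 (A/G, transition).
Of the 12 differences, 5 transitions and 7 transversions over 35 sites: P = 5/35 = 0.142857, Q = 7/35 = 0.200000.
d = −0.5·ln(0.514286) − 0.25·ln(0.600000) = −0.5·(-0.664976) − 0.25·(-0.510826) = 0.4602.

0.4602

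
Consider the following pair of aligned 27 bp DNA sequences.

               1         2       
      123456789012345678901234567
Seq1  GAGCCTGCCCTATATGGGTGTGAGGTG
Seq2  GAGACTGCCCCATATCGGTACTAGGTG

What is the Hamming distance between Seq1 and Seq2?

Mismatches occur at site 4 (C↔A), site 11 (T↔C), site 16 (G↔C), site 20 (G↔A), site 21 (T↔C), site 22 (G↔T).
That gives 6 mismatches out of 27 aligned sites, so the Hamming distance is 6.

6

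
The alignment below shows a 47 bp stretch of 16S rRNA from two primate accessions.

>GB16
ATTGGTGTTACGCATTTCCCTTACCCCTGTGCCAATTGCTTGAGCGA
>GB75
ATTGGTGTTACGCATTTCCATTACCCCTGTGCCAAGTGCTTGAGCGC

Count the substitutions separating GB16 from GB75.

Mismatches occur at site 20 (C→A), site 36 (T→G), site 47 (A→C).
That gives 3 mismatches out of 47 aligned sites, so the Hamming distance is 3.

3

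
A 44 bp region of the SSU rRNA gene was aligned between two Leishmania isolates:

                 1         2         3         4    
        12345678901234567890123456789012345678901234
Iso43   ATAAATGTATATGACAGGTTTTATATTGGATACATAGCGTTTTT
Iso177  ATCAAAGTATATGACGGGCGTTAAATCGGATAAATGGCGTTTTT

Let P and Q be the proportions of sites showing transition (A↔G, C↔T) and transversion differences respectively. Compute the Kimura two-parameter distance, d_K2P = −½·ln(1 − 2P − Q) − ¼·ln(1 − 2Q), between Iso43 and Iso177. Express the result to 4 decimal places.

The sequences differ at positions 3 (A/C, transversion), 6 (T/A, transversion), 16 (A/G, transition), 19 (T/C, transition), 20 (T/G, transversion), 24 (T/A, transversion), 27 (T/C, transition), 33 (C/A, transversion), 36 (A/G, transition).
Of the 9 differences, 4 transitions and 5 transversions over 44 sites: P = 4/44 = 0.090909, Q = 5/44 = 0.113636.
d = −0.5·ln(0.704546) − 0.25·ln(0.772728) = −0.5·(-0.350202) − 0.25·(-0.257828) = 0.2396.

0.2396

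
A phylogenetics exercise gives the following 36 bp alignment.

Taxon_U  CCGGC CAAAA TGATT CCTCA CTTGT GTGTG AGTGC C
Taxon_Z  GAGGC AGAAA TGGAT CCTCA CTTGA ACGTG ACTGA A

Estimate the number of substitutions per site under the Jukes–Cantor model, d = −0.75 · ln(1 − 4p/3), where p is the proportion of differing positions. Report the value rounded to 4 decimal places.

The sequences differ at positions 1 (C/G), 2 (C/A), 6 (C/A), 7 (A/G), 13 (A/G), 14 (T/A), 25 (T/A), 26 (G/A), 27 (T/C), 32 (G/C), 35 (C/A), 36 (C/A).
p = 12/36 = 0.333333.
d = −0.75 · ln(1 − (4/3)·0.333333) = −0.75 · ln(0.555556) = −0.75 · (-0.587786) = 0.4408.

0.4408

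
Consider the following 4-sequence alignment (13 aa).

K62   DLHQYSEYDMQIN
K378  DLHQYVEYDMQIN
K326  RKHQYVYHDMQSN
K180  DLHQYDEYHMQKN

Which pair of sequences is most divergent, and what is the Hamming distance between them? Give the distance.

Pairwise Hamming distances:
  K62 vs K378: 1
  K62 vs K326: 6
  K62 vs K180: 3
  K378 vs K326: 5
  K378 vs K180: 3
  K326 vs K180: 7
The largest is 7, between K326 and K180.

7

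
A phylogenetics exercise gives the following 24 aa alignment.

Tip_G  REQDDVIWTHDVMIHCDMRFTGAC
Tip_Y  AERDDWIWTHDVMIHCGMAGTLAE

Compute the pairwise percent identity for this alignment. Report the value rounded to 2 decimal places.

66.67%

Differing sites — 1:R/A; 3:Q/R; 6:V/W; 17:D/G; 19:R/A; 20:F/G; 22:G/L; 24:C/E.
16 of the 24 sites match, so the percent identity is 16/24 × 100 = 66.67%.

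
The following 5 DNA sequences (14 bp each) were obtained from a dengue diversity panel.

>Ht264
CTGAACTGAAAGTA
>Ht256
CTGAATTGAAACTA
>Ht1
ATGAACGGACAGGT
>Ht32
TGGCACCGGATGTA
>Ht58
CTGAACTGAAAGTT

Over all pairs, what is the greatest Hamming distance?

9

Pairwise Hamming distances:
  Ht264 vs Ht256: 2
  Ht264 vs Ht1: 5
  Ht264 vs Ht32: 6
  Ht264 vs Ht58: 1
  Ht256 vs Ht1: 7
  Ht256 vs Ht32: 8
  Ht256 vs Ht58: 3
  Ht1 vs Ht32: 9
  Ht1 vs Ht58: 4
  Ht32 vs Ht58: 7
The largest is 9, between Ht1 and Ht32.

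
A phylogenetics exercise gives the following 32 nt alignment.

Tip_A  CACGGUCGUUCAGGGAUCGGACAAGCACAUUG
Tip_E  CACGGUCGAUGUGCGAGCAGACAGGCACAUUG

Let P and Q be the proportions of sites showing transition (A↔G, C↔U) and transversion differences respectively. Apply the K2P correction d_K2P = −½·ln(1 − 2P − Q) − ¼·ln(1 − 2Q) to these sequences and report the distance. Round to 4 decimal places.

0.2588

Differing sites — 9:U/A (Tv); 11:C/G (Tv); 12:A/U (Tv); 14:G/C (Tv); 17:U/G (Tv); 19:G/A (Ti); 24:A/G (Ti).
Of the 7 differences, 2 transitions and 5 transversions over 32 sites: P = 2/32 = 0.062500, Q = 5/32 = 0.156250.
d = −0.5·ln(0.718750) − 0.25·ln(0.687500) = −0.5·(-0.330242) − 0.25·(-0.374693) = 0.2588.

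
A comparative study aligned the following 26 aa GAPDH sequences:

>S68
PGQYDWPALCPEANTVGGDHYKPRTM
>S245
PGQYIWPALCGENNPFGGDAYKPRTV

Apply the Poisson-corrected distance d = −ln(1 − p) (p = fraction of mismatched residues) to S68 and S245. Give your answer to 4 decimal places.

0.3137

Differing sites — 5:D/I; 11:P/G; 13:A/N; 15:T/P; 16:V/F; 20:H/A; 26:M/V.
p = 7/26 = 0.269231.
d = −ln(1 − 0.269231) = −ln(0.730769) = 0.3137.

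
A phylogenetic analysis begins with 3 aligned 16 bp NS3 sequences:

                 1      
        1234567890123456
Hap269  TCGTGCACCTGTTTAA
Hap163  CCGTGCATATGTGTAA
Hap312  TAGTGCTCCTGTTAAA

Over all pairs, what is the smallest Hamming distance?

Pairwise Hamming distances:
  Hap269 vs Hap163: 4
  Hap269 vs Hap312: 3
  Hap163 vs Hap312: 7
The smallest is 3, between Hap269 and Hap312.

3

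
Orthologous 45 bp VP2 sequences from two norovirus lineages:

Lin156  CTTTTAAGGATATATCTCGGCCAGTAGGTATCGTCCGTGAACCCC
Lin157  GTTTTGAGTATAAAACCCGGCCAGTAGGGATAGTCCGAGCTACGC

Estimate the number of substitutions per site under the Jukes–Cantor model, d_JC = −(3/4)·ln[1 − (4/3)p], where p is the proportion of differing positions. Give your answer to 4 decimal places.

Mismatches occur at site 1 (C→G), site 6 (A→G), site 9 (G→T), site 13 (T→A), site 15 (T→A), site 17 (T→C), site 29 (T→G), site 32 (C→A), site 38 (T→A), site 40 (A→C), site 41 (A→T), site 42 (C→A), site 44 (C→G).
p = 13/45 = 0.288889.
d = −0.75 · ln(1 − (4/3)·0.288889) = −0.75 · ln(0.614815) = −0.75 · (-0.486434) = 0.3648.

0.3648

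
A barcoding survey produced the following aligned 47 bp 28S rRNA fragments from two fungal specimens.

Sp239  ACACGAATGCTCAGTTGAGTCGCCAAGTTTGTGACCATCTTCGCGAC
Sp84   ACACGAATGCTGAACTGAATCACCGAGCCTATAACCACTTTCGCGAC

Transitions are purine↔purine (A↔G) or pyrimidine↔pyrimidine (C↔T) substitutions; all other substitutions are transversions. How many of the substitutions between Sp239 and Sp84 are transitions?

Mismatches occur at site 12 (C/G, transversion), site 14 (G/A, transition), site 15 (T/C, transition), site 19 (G/A, transition), site 22 (G/A, transition), site 25 (A/G, transition), site 28 (T/C, transition), site 29 (T/C, transition), site 31 (G/A, transition), site 33 (G/A, transition), site 38 (T/C, transition), site 39 (C/T, transition).
Of the 12 differences, 11 transitions and 1 transversion, so the answer is 11.

11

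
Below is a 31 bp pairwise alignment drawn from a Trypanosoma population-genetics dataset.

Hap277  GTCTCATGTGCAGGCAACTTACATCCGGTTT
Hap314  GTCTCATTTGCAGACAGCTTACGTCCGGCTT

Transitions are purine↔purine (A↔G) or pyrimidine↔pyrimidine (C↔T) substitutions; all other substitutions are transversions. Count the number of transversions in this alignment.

Differing sites — 8:G/T (Tv); 14:G/A (Ti); 17:A/G (Ti); 23:A/G (Ti); 29:T/C (Ti).
Of the 5 differences, 4 transitions and 1 transversion, so the answer is 1.

1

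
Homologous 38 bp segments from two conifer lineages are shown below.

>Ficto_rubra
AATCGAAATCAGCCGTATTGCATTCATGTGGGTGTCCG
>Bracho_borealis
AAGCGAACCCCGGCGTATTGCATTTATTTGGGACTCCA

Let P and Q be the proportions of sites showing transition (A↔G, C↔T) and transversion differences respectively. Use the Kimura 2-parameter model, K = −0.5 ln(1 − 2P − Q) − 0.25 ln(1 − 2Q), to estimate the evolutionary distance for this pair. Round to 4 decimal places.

0.3242

The sequences differ at positions 3 (T/G, transversion), 8 (A/C, transversion), 9 (T/C, transition), 11 (A/C, transversion), 13 (C/G, transversion), 25 (C/T, transition), 28 (G/T, transversion), 33 (T/A, transversion), 34 (G/C, transversion), 38 (G/A, transition).
Of the 10 differences, 3 transitions and 7 transversions over 38 sites: P = 3/38 = 0.078947, Q = 7/38 = 0.184211.
d = −0.5·ln(0.657895) − 0.25·ln(0.631578) = −0.5·(-0.418710) − 0.25·(-0.459534) = 0.3242.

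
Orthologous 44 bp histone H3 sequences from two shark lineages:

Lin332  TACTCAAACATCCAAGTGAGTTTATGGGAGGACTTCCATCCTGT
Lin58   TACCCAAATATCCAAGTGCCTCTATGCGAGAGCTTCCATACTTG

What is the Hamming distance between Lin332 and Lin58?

11

The sequences differ at positions 4 (T/C), 9 (C/T), 19 (A/C), 20 (G/C), 22 (T/C), 27 (G/C), 31 (G/A), 32 (A/G), 40 (C/A), 43 (G/T), 44 (T/G).
That gives 11 mismatches out of 44 aligned sites, so the Hamming distance is 11.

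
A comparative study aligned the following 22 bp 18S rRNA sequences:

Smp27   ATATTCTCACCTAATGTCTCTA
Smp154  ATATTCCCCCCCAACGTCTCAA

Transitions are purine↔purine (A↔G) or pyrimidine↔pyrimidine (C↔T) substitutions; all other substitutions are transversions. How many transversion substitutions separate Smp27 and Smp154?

2

Mismatches occur at site 7 (T↔C, transition), site 9 (A↔C, transversion), site 12 (T↔C, transition), site 15 (T↔C, transition), site 21 (T↔A, transversion).
Of the 5 differences, 3 transitions and 2 transversions, so the answer is 2.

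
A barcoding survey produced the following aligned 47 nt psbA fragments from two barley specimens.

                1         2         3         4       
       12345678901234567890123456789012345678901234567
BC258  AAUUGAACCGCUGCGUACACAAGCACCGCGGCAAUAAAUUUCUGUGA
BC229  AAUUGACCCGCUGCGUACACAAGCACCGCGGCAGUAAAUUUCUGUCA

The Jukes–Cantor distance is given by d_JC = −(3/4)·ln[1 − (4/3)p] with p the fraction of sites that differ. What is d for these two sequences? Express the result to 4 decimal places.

0.0667

Differing sites — 7:A/C; 34:A/G; 46:G/C.
p = 3/47 = 0.063830.
d = −0.75 · ln(1 − (4/3)·0.063830) = −0.75 · ln(0.914893) = −0.75 · (-0.088948) = 0.0667.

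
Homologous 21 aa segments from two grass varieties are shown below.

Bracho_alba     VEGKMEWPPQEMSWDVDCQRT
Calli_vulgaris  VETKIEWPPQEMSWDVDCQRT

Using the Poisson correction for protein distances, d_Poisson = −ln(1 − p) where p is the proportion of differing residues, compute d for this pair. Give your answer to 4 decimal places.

Differing sites — 3:G/T; 5:M/I.
p = 2/21 = 0.095238.
d = −ln(1 − 0.095238) = −ln(0.904762) = 0.1001.

0.1001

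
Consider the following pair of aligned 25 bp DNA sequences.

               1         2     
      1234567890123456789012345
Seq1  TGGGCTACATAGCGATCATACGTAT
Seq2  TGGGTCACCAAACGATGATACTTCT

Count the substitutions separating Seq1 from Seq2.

8

The sequences differ at positions 5 (C/T), 6 (T/C), 9 (A/C), 10 (T/A), 12 (G/A), 17 (C/G), 22 (G/T), 24 (A/C).
That gives 8 mismatches out of 25 aligned sites, so the Hamming distance is 8.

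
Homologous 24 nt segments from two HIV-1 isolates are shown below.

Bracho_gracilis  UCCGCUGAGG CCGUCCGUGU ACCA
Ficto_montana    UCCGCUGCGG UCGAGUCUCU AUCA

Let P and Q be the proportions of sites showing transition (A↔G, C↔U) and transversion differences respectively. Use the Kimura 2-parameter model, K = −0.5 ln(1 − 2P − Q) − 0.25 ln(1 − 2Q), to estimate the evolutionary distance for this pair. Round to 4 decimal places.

0.4413

Mismatches occur at site 8 (A↔C, transversion), site 11 (C↔U, transition), site 14 (U↔A, transversion), site 15 (C↔G, transversion), site 16 (C↔U, transition), site 17 (G↔C, transversion), site 19 (G↔C, transversion), site 22 (C↔U, transition).
Of the 8 differences, 3 transitions and 5 transversions over 24 sites: P = 3/24 = 0.125000, Q = 5/24 = 0.208333.
d = −0.5·ln(0.541667) − 0.25·ln(0.583334) = −0.5·(-0.613104) − 0.25·(-0.538995) = 0.4413.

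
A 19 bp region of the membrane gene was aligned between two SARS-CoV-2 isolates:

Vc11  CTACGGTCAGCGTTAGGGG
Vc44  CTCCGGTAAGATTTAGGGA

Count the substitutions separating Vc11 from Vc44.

5

The sequences differ at positions 3 (A/C), 8 (C/A), 11 (C/A), 12 (G/T), 19 (G/A).
That gives 5 mismatches out of 19 aligned sites, so the Hamming distance is 5.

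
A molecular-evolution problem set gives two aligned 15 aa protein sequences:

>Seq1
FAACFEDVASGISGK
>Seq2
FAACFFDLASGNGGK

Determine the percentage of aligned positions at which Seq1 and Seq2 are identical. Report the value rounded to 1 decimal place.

Differing sites — 6:E/F; 8:V/L; 12:I/N; 13:S/G.
11 of the 15 sites match, so the percent identity is 11/15 × 100 = 73.3%.

73.3%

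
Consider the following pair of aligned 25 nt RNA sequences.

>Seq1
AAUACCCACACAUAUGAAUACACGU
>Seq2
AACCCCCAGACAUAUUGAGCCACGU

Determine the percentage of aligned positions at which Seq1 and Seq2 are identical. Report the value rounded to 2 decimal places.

72.00%

Differing sites — 3:U/C; 4:A/C; 9:C/G; 16:G/U; 17:A/G; 19:U/G; 20:A/C.
18 of the 25 sites match, so the percent identity is 18/25 × 100 = 72.00%.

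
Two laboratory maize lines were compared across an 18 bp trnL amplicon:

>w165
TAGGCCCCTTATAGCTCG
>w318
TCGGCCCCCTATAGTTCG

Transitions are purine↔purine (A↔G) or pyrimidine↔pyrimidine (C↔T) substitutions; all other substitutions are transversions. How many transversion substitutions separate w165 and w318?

Differing sites — 2:A/C (Tv); 9:T/C (Ti); 15:C/T (Ti).
Of the 3 differences, 2 transitions and 1 transversion, so the answer is 1.

1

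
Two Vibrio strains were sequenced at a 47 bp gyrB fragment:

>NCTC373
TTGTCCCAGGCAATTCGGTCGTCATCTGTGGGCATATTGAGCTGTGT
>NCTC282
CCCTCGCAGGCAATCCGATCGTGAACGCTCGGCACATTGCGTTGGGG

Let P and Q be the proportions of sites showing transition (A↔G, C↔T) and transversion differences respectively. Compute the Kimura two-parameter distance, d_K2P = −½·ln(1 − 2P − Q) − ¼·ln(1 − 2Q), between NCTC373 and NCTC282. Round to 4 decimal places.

0.4542

The sequences differ at positions 1 (T/C, transition), 2 (T/C, transition), 3 (G/C, transversion), 6 (C/G, transversion), 15 (T/C, transition), 18 (G/A, transition), 23 (C/G, transversion), 25 (T/A, transversion), 27 (T/G, transversion), 28 (G/C, transversion), 30 (G/C, transversion), 35 (T/C, transition), 40 (A/C, transversion), 42 (C/T, transition), 45 (T/G, transversion), 47 (T/G, transversion).
Of the 16 differences, 6 transitions and 10 transversions over 47 sites: P = 6/47 = 0.127660, Q = 10/47 = 0.212766.
d = −0.5·ln(0.531914) − 0.25·ln(0.574468) = −0.5·(-0.631273) − 0.25·(-0.554311) = 0.4542.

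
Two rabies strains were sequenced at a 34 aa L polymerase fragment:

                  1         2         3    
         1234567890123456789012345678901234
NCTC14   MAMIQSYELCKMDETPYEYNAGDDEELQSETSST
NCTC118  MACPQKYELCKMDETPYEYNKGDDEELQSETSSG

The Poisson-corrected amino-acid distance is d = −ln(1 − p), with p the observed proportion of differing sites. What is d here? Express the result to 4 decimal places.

The sequences differ at positions 3 (M/C), 4 (I/P), 6 (S/K), 21 (A/K), 34 (T/G).
p = 5/34 = 0.147059.
d = −ln(1 − 0.147059) = −ln(0.852941) = 0.1591.

0.1591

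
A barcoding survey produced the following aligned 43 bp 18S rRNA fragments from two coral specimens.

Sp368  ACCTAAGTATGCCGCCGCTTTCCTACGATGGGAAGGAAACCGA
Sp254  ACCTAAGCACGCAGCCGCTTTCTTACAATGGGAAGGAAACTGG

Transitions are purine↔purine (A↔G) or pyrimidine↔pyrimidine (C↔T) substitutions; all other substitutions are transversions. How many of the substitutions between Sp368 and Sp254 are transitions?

6

The sequences differ at positions 8 (T/C, transition), 10 (T/C, transition), 13 (C/A, transversion), 23 (C/T, transition), 27 (G/A, transition), 41 (C/T, transition), 43 (A/G, transition).
Of the 7 differences, 6 transitions and 1 transversion, so the answer is 6.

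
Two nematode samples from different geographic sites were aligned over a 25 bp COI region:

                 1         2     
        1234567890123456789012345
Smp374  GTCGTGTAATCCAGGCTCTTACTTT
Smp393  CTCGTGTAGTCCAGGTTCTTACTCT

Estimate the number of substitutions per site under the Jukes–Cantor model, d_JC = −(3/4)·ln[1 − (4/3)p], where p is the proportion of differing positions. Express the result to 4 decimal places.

The sequences differ at positions 1 (G/C), 9 (A/G), 16 (C/T), 24 (T/C).
p = 4/25 = 0.160000.
d = −0.75 · ln(1 − (4/3)·0.160000) = −0.75 · ln(0.786667) = −0.75 · (-0.239950) = 0.1800.

0.1800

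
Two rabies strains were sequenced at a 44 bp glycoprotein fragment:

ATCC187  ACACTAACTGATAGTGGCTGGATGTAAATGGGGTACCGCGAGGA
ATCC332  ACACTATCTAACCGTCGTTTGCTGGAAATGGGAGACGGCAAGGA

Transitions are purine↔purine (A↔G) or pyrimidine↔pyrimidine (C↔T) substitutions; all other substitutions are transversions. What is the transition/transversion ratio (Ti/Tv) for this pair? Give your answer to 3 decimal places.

Differing sites — 7:A/T (Tv); 10:G/A (Ti); 12:T/C (Ti); 13:A/C (Tv); 16:G/C (Tv); 18:C/T (Ti); 20:G/T (Tv); 22:A/C (Tv); 25:T/G (Tv); 33:G/A (Ti); 34:T/G (Tv); 37:C/G (Tv); 40:G/A (Ti).
Of the 13 differences, 5 transitions and 8 transversions, so Ti/Tv = 5/8 = 0.625.

0.625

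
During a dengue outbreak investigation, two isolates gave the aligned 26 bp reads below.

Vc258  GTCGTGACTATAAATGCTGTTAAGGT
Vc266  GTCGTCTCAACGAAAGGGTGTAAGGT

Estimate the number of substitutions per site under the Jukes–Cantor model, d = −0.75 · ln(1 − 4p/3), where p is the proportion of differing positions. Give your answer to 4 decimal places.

0.5393

Mismatches occur at site 6 (G↔C), site 7 (A↔T), site 9 (T↔A), site 11 (T↔C), site 12 (A↔G), site 15 (T↔A), site 17 (C↔G), site 18 (T↔G), site 19 (G↔T), site 20 (T↔G).
p = 10/26 = 0.384615.
d = −0.75 · ln(1 − (4/3)·0.384615) = −0.75 · ln(0.487180) = −0.75 · (-0.719122) = 0.5393.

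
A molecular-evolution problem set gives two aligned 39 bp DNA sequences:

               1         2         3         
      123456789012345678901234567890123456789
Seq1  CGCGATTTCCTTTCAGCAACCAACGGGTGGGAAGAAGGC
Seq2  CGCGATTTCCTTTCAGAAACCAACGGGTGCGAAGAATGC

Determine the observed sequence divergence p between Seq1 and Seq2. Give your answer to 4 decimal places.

Differing sites — 17:C/A; 30:G/C; 37:G/T.
There are 3 differences over 39 sites, so p = 3/39 = 0.0769.

0.0769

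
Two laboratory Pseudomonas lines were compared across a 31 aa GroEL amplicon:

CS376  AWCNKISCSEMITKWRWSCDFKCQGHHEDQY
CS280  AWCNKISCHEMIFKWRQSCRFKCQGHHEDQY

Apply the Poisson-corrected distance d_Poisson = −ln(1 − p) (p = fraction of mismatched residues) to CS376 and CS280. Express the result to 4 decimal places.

Mismatches occur at site 9 (S→H), site 13 (T→F), site 17 (W→Q), site 20 (D→R).
p = 4/31 = 0.129032.
d = −ln(1 − 0.129032) = −ln(0.870968) = 0.1382.

0.1382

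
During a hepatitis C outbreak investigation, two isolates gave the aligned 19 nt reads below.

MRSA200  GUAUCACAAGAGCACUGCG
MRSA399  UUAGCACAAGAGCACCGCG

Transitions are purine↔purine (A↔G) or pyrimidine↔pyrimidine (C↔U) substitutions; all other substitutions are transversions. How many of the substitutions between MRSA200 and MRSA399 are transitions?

1

Mismatches occur at site 1 (G→U, transversion), site 4 (U→G, transversion), site 16 (U→C, transition).
Of the 3 differences, 1 transition and 2 transversions, so the answer is 1.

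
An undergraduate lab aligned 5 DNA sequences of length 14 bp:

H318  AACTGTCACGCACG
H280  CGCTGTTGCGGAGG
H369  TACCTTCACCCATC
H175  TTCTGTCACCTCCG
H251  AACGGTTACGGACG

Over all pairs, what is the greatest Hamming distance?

10

Pairwise Hamming distances:
  H318 vs H280: 6
  H318 vs H369: 6
  H318 vs H175: 5
  H318 vs H251: 3
  H280 vs H369: 10
  H280 vs H175: 8
  H280 vs H251: 5
  H369 vs H175: 7
  H369 vs H251: 8
  H175 vs H251: 7
The largest is 10, between H280 and H369.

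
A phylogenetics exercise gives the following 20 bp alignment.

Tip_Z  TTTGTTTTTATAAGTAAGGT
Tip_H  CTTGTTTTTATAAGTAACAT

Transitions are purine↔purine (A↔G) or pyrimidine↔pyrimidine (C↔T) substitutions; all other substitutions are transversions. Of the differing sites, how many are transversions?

Differing sites — 1:T/C (Ti); 18:G/C (Tv); 19:G/A (Ti).
Of the 3 differences, 2 transitions and 1 transversion, so the answer is 1.

1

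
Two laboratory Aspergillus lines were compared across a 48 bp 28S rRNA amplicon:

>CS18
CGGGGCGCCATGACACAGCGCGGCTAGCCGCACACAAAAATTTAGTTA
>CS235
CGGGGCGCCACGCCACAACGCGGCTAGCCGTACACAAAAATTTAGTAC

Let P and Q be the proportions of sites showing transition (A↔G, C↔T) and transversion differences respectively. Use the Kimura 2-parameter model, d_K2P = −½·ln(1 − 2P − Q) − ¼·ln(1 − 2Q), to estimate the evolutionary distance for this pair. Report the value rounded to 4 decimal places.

The sequences differ at positions 11 (T/C, transition), 13 (A/C, transversion), 18 (G/A, transition), 31 (C/T, transition), 47 (T/A, transversion), 48 (A/C, transversion).
Of the 6 differences, 3 transitions and 3 transversions over 48 sites: P = 3/48 = 0.062500, Q = 3/48 = 0.062500.
d = −0.5·ln(0.812500) − 0.25·ln(0.875000) = −0.5·(-0.207639) − 0.25·(-0.133531) = 0.1372.

0.1372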